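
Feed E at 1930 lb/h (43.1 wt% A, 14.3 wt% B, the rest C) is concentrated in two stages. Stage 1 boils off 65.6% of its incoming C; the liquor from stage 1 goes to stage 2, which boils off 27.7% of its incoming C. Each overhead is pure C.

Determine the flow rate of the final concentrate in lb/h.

1312 lb/h

C in feed = 1930×0.426 = 822.18 lb/h.
After stage 1: C left = (1−0.656)×822.18 = 282.83; stream total = 1390.6 lb/h.
After stage 2: C left = (1−0.277)×282.83 = 204.49; final concentrate = 1312.3 lb/h.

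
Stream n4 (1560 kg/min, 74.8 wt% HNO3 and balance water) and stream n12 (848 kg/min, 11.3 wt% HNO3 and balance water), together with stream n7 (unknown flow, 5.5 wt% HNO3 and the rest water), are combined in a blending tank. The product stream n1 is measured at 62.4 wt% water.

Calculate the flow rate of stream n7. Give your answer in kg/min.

1113 kg/min

Let n7 be the unknown flow. Total out = 2408 + n7.
water balance: 1145.3 + 0.945·n7 = 0.624·(2408 + n7)
(0.945 − 0.624)·n7 = 0.624×2408 − 1145.3 = 357.3
n7 = 357.3 / 0.321 = 1113.1 kg/min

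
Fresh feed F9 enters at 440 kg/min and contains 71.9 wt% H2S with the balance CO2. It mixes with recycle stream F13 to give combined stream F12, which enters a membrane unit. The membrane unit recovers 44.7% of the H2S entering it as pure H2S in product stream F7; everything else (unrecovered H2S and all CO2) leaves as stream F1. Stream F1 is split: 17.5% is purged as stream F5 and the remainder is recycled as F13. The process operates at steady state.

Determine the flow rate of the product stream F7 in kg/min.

H2S in F12: m_A = 440×0.719 + (1−0.175)·(1−0.447)·m_A, so m_A = 316.36/0.5438 = 581.78 kg/min.
Product F7 = 0.447×581.78 = 260.06 kg/min.

260.1 kg/min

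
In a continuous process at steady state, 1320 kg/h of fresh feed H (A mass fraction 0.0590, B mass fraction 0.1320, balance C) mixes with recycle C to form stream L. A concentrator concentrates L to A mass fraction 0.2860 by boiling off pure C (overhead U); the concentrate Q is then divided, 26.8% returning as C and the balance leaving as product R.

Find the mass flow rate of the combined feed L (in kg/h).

1420 kg/h

Overall A balance (none leaves overhead): A in fresh feed = A in product, i.e. 1320×0.059 = (1−0.268)·Q·0.286.
Q = 77.88/(0.286×0.732) = 372.01 kg/h.
Recycle C = 0.268×372.01 = 99.697 kg/h.
Combined feed L = 1320 + 99.697 = 1419.7 kg/h.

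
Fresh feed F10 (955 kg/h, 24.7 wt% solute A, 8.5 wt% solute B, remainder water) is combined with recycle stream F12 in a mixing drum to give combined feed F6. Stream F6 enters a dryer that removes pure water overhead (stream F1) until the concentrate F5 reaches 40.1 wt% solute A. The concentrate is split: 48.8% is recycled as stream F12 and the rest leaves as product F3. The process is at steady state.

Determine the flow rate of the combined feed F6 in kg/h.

Overall solute A balance (none leaves overhead): solute A in fresh feed = solute A in product, i.e. 955×0.247 = (1−0.488)·F5·0.401.
F5 = 235.88/(0.401×0.512) = 1148.9 kg/h.
Recycle F12 = 0.488×1148.9 = 560.67 kg/h.
Combined feed F6 = 955 + 560.67 = 1515.7 kg/h.

1516 kg/h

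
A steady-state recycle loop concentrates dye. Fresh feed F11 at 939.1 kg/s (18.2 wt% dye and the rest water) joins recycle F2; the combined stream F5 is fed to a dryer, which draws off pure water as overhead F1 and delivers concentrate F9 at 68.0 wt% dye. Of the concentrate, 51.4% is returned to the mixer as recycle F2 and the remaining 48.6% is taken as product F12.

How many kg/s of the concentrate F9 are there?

517.2 kg/s

Overall dye balance (none leaves overhead): dye in fresh feed = dye in product, i.e. 939.1×0.182 = (1−0.514)·F9·0.680.
F9 = 170.92/(0.680×0.486) = 517.18 kg/s.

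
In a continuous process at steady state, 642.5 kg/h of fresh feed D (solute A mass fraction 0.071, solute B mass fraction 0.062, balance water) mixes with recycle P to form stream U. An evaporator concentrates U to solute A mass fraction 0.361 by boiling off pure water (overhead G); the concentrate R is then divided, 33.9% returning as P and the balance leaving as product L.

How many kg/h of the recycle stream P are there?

Overall solute A balance (none leaves overhead): solute A in fresh feed = solute A in product, i.e. 642.5×0.071 = (1−0.339)·R·0.361.
R = 45.617/(0.361×0.661) = 191.17 kg/h.
Recycle P = 0.339×191.17 = 64.807 kg/h.

64.81 kg/h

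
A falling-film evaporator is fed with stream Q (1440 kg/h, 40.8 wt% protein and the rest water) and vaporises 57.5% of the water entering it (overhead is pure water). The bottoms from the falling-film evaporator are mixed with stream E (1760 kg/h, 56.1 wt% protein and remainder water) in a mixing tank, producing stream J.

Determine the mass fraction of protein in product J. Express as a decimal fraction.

0.581

Vapour removed = 0.575×0.592×1440 = 490.18 kg/h; concentrate = 949.82 kg/h.
protein reaching the mixer = 587.52 (from concentrate) + 1760×0.561 = 1574.9 kg/h.
Product flow = 949.82 + 1760 = 2709.8 kg/h; protein fraction = 0.581.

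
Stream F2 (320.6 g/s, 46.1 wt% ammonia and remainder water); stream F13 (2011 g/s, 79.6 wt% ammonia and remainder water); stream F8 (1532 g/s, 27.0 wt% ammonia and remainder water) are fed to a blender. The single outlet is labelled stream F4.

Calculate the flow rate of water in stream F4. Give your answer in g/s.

1701 g/s

water out = water in = 320.6×0.539 + 2011×0.204 + 1532×0.730 = 1701.4 g/s.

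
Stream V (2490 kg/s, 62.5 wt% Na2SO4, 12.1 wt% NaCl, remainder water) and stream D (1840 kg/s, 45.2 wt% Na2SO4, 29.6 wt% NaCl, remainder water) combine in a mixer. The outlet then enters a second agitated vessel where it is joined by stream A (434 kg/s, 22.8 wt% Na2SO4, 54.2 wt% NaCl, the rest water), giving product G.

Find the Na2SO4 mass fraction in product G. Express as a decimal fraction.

Overall, product flow = 4764 kg/s.
Na2SO4 in = 2490×0.625 + 1840×0.452 + 434×0.228 = 2486.9 kg/s.
Na2SO4 fraction in G = 0.522.

0.522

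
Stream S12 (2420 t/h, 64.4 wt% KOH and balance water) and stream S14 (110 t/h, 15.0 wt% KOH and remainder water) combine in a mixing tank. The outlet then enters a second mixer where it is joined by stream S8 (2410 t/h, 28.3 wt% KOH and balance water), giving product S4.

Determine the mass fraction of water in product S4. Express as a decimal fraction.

Overall, product flow = 4940 t/h.
water in = 2420×0.356 + 110×0.850 + 2410×0.717 = 2683 t/h.
water fraction in S4 = 0.543.

0.543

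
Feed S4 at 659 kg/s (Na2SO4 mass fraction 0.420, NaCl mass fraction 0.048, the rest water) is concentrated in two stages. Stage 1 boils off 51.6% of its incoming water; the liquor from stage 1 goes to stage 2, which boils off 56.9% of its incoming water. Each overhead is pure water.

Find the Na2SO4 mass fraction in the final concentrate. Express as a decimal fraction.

water in feed = 659×0.532 = 350.59 kg/s.
After stage 1: water left = (1−0.516)×350.59 = 169.68; stream total = 478.1 kg/s.
After stage 2: water left = (1−0.569)×169.68 = 73.134; final concentrate = 381.55 kg/s.
Na2SO4 fraction = 276.78/381.55 = 0.725.

0.725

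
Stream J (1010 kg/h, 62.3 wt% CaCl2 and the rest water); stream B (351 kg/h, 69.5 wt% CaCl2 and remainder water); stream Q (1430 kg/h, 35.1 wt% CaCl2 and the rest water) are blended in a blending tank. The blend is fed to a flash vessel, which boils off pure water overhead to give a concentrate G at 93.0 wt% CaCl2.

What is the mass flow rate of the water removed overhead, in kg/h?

CaCl2 entering = 1010×0.623 + 351×0.695 + 1430×0.351 = 1375.1 kg/h.
All CaCl2 reports to G, so G = 1375.1/0.930 = 1478.6 kg/h.
Total feed = 2791 kg/h; overhead = 2791 − 1478.6 = 1312.4 kg/h.

1312 kg/h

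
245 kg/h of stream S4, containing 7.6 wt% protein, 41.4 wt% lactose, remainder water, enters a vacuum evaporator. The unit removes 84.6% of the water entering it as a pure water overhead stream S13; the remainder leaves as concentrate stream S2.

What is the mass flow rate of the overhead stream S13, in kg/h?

water entering = 245×0.510 = 124.95 kg/h; overhead removed = 0.846×124.95 = 105.71 kg/h.

105.7 kg/h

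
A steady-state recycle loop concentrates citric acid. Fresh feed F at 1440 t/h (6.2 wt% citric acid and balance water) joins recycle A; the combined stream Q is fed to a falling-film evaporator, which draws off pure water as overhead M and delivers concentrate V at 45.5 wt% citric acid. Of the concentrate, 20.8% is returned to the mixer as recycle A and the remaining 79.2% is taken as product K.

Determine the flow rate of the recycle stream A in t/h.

51.53 t/h

Overall citric acid balance (none leaves overhead): citric acid in fresh feed = citric acid in product, i.e. 1440×0.062 = (1−0.208)·V·0.455.
V = 89.28/(0.455×0.792) = 247.75 t/h.
Recycle A = 0.208×247.75 = 51.532 t/h.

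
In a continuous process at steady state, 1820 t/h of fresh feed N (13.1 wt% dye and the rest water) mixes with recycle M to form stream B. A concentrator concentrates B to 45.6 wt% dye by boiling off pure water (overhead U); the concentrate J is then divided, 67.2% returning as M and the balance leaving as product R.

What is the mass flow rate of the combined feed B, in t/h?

2891 t/h

Overall dye balance (none leaves overhead): dye in fresh feed = dye in product, i.e. 1820×0.131 = (1−0.672)·J·0.456.
J = 238.42/(0.456×0.328) = 1594.1 t/h.
Recycle M = 0.672×1594.1 = 1071.2 t/h.
Combined feed B = 1820 + 1071.2 = 2891.2 t/h.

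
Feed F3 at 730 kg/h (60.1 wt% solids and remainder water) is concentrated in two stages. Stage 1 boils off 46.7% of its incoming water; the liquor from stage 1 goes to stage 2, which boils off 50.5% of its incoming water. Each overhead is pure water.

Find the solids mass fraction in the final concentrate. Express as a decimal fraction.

0.8509

water in feed = 730×0.399 = 291.27 kg/h.
After stage 1: water left = (1−0.467)×291.27 = 155.25; stream total = 593.98 kg/h.
After stage 2: water left = (1−0.505)×155.25 = 76.847; final concentrate = 515.58 kg/h.
solids fraction = 438.73/515.58 = 0.8509.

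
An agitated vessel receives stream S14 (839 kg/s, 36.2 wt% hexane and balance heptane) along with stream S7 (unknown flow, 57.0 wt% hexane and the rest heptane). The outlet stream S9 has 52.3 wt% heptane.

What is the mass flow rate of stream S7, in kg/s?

1037 kg/s

Let S7 be the unknown flow. Total out = 839 + S7.
heptane balance: 535.28 + 0.430·S7 = 0.523·(839 + S7)
(0.430 − 0.523)·S7 = 0.523×839 − 535.28 = -96.485
S7 = -96.485 / -0.093 = 1037.5 kg/s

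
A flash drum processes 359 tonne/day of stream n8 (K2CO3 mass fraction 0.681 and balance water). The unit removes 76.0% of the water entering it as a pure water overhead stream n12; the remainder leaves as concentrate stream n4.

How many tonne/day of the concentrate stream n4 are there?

water entering = 359×0.319 = 114.52 tonne/day; overhead removed = 0.760×114.52 = 87.036 tonne/day.
Concentrate = 359 − 87.036 = 271.96 tonne/day.

272 tonne/day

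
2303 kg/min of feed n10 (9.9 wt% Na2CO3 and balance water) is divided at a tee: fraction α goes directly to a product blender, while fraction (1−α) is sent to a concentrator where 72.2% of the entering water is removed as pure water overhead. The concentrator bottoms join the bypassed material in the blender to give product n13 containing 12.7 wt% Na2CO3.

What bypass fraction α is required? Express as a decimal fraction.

All 2303×0.099 = 228 kg/min of Na2CO3 reaches n13, so n13 = 228/0.127 = 1795.3 kg/min and vapour = 507.75 kg/min.
The evaporator receives (1−α)·2303 of feed at 0.901 water and removes 0.722 of that water:
0.722×0.901×(1−α)×2303 = 507.75
(1−α) = 507.75/1498.2 = 0.3389;  α = 0.6611.

0.661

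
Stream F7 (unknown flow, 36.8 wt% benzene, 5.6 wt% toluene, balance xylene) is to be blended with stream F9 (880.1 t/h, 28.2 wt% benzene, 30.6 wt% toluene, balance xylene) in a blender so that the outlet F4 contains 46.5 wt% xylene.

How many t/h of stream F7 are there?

Let F7 be the unknown flow. Total out = 880.1 + F7.
xylene balance: 362.6 + 0.576·F7 = 0.465·(880.1 + F7)
(0.576 − 0.465)·F7 = 0.465×880.1 − 362.6 = 46.645
F7 = 46.645 / 0.111 = 420.23 t/h

420.2 t/h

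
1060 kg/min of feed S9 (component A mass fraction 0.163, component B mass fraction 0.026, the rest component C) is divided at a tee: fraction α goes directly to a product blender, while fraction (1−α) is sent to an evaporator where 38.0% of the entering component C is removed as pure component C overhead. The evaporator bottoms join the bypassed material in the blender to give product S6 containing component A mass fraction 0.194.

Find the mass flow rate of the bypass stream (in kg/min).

All 1060×0.163 = 172.78 kg/min of component A reaches S6, so S6 = 172.78/0.194 = 890.62 kg/min and vapour = 169.38 kg/min.
The evaporator receives (1−α)·1060 of feed at 0.811 component C and removes 0.380 of that component C:
0.380×0.811×(1−α)×1060 = 169.38
(1−α) = 169.38/326.67 = 0.5185;  α = 0.4815.
Bypass flow = 0.4815×1060 = 510.38 kg/min.

510.4 kg/min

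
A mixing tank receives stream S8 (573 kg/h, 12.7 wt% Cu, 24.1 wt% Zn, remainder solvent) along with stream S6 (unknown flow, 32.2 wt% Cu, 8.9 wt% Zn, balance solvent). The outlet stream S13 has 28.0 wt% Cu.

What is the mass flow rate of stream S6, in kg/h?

Let S6 be the unknown flow. Total out = 573 + S6.
Cu balance: 72.771 + 0.322·S6 = 0.280·(573 + S6)
(0.322 − 0.280)·S6 = 0.280×573 − 72.771 = 87.669
S6 = 87.669 / 0.042 = 2087.4 kg/h

2087 kg/h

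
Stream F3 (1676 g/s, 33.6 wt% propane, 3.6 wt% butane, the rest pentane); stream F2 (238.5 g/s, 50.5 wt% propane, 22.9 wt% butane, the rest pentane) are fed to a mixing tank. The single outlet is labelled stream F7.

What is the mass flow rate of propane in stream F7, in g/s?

683.6 g/s

propane out = propane in = 1676×0.336 + 238.5×0.505 = 683.58 g/s.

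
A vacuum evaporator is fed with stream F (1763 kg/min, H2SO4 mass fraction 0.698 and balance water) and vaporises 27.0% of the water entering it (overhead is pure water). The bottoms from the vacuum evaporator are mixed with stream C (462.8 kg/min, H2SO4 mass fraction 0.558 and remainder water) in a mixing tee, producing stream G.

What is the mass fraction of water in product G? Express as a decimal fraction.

0.285

Vapour removed = 0.270×0.302×1763 = 143.76 kg/min; concentrate = 1619.2 kg/min.
water reaching the mixer = 388.67 (from concentrate) + 462.8×0.442 = 593.23 kg/min.
Product flow = 1619.2 + 462.8 = 2082 kg/min; water fraction = 0.285.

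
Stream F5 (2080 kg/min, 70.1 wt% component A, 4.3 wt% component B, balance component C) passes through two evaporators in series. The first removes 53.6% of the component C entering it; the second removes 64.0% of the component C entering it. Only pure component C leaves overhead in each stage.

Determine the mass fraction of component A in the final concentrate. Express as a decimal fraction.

component C in feed = 2080×0.256 = 532.48 kg/min.
After stage 1: component C left = (1−0.536)×532.48 = 247.07; stream total = 1794.6 kg/min.
After stage 2: component C left = (1−0.640)×247.07 = 88.945; final concentrate = 1636.5 kg/min.
component A fraction = 1458.1/1636.5 = 0.8910.

0.8910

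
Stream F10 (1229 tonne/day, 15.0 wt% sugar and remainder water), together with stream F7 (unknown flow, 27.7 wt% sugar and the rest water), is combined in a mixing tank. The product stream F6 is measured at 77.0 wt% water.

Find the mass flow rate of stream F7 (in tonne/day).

2092 tonne/day

Let F7 be the unknown flow. Total out = 1229 + F7.
water balance: 1044.6 + 0.723·F7 = 0.770·(1229 + F7)
(0.723 − 0.770)·F7 = 0.770×1229 − 1044.6 = -98.32
F7 = -98.32 / -0.047 = 2091.9 tonne/day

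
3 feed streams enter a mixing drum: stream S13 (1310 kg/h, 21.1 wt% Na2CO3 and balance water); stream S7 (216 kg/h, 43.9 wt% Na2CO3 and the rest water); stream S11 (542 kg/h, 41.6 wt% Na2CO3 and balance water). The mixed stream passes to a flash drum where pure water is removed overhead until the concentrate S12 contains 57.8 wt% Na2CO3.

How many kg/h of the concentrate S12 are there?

Na2CO3 entering = 1310×0.211 + 216×0.439 + 542×0.416 = 596.71 kg/h.
All Na2CO3 reports to S12, so S12 = 596.71/0.578 = 1032.4 kg/h.

1032 kg/h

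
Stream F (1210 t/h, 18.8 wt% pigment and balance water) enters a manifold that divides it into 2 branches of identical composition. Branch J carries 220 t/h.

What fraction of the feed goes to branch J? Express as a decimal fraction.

Fraction to J = 220/1210 = 0.1818.

0.182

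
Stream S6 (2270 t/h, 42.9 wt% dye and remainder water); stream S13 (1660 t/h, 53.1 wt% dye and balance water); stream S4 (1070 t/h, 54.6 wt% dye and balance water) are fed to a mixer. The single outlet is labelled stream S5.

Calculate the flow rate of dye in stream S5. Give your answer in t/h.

dye out = dye in = 2270×0.429 + 1660×0.531 + 1070×0.546 = 2439.5 t/h.

2440 t/h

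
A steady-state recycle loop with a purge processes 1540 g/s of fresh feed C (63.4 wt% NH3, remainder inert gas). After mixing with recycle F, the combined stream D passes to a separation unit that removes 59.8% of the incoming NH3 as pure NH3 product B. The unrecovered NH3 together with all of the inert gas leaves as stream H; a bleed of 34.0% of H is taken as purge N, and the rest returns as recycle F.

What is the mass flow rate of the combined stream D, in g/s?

inert gas enters only via C and leaves only via the purge: 1540×0.366 = 0.340×(inert gas in H), and the separation unit passes all inert gas, so inert gas in D = inert gas in H = 1657.8 g/s.
NH3 in D: m_A = 1540×0.634 + (1−0.340)·(1−0.598)·m_A, so m_A = 976.36/0.7347 = 1329 g/s.
D = 1329 + 1657.8 = 2986.7 g/s.

2987 g/s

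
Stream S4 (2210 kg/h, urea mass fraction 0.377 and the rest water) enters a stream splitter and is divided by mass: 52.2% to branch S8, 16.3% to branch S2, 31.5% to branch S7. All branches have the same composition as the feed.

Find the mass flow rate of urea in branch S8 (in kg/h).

434.9 kg/h

Branch S8 total = 0.522×2210 = 1153.6 kg/h.
urea in S8 = 0.377×1153.6 = 434.91 kg/h.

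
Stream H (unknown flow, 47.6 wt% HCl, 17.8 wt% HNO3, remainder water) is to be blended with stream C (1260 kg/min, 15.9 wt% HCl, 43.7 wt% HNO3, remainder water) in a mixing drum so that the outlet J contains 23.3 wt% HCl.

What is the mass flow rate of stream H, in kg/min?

Let H be the unknown flow. Total out = 1260 + H.
HCl balance: 200.34 + 0.476·H = 0.233·(1260 + H)
(0.476 − 0.233)·H = 0.233×1260 − 200.34 = 93.24
H = 93.24 / 0.243 = 383.7 kg/min

383.7 kg/min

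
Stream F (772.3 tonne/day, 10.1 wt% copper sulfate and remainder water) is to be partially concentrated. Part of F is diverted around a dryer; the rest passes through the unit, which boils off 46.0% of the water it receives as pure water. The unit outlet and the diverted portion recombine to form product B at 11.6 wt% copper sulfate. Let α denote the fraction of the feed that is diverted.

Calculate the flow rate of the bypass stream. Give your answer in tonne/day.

All 772.3×0.101 = 78.002 tonne/day of copper sulfate reaches B, so B = 78.002/0.116 = 672.43 tonne/day and vapour = 99.866 tonne/day.
The evaporator receives (1−α)·772.3 of feed at 0.899 water and removes 0.460 of that water:
0.460×0.899×(1−α)×772.3 = 99.866
(1−α) = 99.866/319.38 = 0.3127;  α = 0.6873.
Bypass flow = 0.6873×772.3 = 530.81 tonne/day.

530.8 tonne/day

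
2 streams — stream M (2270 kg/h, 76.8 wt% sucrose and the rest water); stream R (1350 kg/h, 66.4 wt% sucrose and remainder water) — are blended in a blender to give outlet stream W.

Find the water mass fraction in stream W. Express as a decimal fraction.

0.2708

Total flow out = 2270 + 1350 = 3620 kg/h.
water in = 2270×0.232 + 1350×0.336 = 980.24 kg/h.
water mass fraction in W = 980.24/3620 = 0.2708.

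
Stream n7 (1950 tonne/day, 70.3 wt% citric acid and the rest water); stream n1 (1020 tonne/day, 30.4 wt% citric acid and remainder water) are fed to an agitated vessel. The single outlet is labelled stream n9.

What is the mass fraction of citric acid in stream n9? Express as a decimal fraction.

Total flow out = 1950 + 1020 = 2970 tonne/day.
citric acid in = 1950×0.703 + 1020×0.304 = 1680.9 tonne/day.
citric acid mass fraction in n9 = 1680.9/2970 = 0.566.

0.566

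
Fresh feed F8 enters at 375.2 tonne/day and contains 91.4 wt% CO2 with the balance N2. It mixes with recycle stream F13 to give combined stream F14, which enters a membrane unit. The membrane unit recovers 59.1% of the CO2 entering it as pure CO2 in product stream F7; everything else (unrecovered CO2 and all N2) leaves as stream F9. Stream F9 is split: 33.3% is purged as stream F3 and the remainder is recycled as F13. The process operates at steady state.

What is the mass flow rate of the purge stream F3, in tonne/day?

N2 enters only via F8 and leaves only via the purge: 375.2×0.086 = 0.333×(N2 in F9), and the membrane unit passes all N2, so N2 in F14 = N2 in F9 = 96.898 tonne/day.
CO2 in F14: m_A = 375.2×0.914 + (1−0.333)·(1−0.591)·m_A, so m_A = 342.93/0.7272 = 471.58 tonne/day.
F9 = (1−0.591)×471.58 + 96.898 = 289.78 tonne/day.
Purge F3 = 0.333×289.78 = 96.495 tonne/day.

96.5 tonne/day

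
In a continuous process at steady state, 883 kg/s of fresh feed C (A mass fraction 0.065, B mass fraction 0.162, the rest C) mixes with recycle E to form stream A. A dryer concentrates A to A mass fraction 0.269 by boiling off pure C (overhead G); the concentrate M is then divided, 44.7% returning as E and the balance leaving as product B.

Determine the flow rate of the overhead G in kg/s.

Overall A balance (none leaves overhead): A in fresh feed = A in product, i.e. 883×0.065 = (1−0.447)·M·0.269.
M = 57.395/(0.269×0.553) = 385.83 kg/s.
Recycle E = 0.447×385.83 = 172.47 kg/s.
Combined feed A = 883 + 172.47 = 1055.5 kg/s.
Overhead G = A − M = 1055.5 − 385.83 = 669.64 kg/s.

669.6 kg/s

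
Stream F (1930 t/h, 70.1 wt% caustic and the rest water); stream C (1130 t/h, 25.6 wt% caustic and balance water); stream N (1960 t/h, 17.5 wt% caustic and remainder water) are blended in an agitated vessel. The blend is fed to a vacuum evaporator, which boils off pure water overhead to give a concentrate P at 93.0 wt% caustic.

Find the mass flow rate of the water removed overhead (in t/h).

caustic entering = 1930×0.701 + 1130×0.256 + 1960×0.175 = 1985.2 t/h.
All caustic reports to P, so P = 1985.2/0.930 = 2134.6 t/h.
Total feed = 5020 t/h; overhead = 5020 − 2134.6 = 2885.4 t/h.

2885 t/h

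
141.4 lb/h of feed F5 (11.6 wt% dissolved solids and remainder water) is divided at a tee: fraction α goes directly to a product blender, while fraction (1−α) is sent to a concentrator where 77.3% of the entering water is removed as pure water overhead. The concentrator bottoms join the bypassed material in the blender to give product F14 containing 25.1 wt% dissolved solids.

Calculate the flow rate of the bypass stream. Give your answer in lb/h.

All 141.4×0.116 = 16.402 lb/h of dissolved solids reaches F14, so F14 = 16.402/0.251 = 65.348 lb/h and vapour = 76.052 lb/h.
The evaporator receives (1−α)·141.4 of feed at 0.884 water and removes 0.773 of that water:
0.773×0.884×(1−α)×141.4 = 76.052
(1−α) = 76.052/96.623 = 0.7871;  α = 0.2129.
Bypass flow = 0.2129×141.4 = 30.104 lb/h.

30.1 lb/h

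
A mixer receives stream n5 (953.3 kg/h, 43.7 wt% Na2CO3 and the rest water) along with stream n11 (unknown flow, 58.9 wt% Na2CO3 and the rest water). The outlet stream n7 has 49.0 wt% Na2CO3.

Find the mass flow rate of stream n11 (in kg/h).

510.4 kg/h

Let n11 be the unknown flow. Total out = 953.3 + n11.
Na2CO3 balance: 416.59 + 0.589·n11 = 0.490·(953.3 + n11)
(0.589 − 0.490)·n11 = 0.490×953.3 − 416.59 = 50.525
n11 = 50.525 / 0.099 = 510.35 kg/h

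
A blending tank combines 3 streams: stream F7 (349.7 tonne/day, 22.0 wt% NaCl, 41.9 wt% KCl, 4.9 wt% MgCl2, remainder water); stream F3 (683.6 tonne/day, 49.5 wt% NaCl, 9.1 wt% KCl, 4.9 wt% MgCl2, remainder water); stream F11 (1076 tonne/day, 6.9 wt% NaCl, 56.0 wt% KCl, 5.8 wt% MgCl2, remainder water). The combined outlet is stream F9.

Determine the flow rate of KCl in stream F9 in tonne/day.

811.3 tonne/day

KCl out = KCl in = 349.7×0.419 + 683.6×0.091 + 1076×0.560 = 811.29 tonne/day.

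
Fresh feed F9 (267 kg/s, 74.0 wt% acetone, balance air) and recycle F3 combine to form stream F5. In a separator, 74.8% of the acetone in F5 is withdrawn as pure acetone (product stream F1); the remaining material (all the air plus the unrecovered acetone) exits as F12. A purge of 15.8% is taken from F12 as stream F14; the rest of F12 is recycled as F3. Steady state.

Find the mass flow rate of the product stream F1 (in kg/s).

acetone in F5: m_A = 267×0.740 + (1−0.158)·(1−0.748)·m_A, so m_A = 197.58/0.7878 = 250.79 kg/s.
Product F1 = 0.748×250.79 = 187.59 kg/s.

187.6 kg/s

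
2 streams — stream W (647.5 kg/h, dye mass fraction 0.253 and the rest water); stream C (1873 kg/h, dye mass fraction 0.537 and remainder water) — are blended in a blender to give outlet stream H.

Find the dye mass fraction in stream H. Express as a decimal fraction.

0.464

Total flow out = 647.5 + 1873 = 2520.5 kg/h.
dye in = 647.5×0.253 + 1873×0.537 = 1169.6 kg/h.
dye mass fraction in H = 1169.6/2520.5 = 0.464.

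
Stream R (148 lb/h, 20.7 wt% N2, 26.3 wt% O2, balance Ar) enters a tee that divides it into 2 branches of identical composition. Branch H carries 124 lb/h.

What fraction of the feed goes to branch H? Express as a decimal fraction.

0.838

Fraction to H = 124/148 = 0.8378.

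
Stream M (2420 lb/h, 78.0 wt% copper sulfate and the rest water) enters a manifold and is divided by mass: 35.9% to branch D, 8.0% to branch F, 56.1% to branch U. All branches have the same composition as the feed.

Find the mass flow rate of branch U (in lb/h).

1358 lb/h

Branch U flow = 0.561×2420 = 1357.6 lb/h.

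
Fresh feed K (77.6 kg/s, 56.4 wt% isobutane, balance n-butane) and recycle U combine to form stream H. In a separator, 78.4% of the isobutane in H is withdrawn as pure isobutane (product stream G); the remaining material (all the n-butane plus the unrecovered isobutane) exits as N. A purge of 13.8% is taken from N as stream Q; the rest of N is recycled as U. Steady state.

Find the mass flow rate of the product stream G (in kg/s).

isobutane in H: m_A = 77.6×0.564 + (1−0.138)·(1−0.784)·m_A, so m_A = 43.766/0.8138 = 53.78 kg/s.
Product G = 0.784×53.78 = 42.163 kg/s.

42.16 kg/s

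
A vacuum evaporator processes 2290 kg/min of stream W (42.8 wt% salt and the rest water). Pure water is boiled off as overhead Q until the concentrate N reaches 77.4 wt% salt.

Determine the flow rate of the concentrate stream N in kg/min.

salt is conserved: 2290×0.428 = 980.12 kg/min all reports to the concentrate.
Concentrate = 980.12/(target fraction) = 1266.3 kg/min.

1266 kg/min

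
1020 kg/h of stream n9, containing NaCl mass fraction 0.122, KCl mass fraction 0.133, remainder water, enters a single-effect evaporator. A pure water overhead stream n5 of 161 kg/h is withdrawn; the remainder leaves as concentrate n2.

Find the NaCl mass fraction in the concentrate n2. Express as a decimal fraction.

0.145

NaCl is not removed: 1020×0.122 = 124.44 kg/h of NaCl enters n2.
Concentrate = 1020 − 161 = 859 kg/h.
Mass fraction = 124.44/859 = 0.145.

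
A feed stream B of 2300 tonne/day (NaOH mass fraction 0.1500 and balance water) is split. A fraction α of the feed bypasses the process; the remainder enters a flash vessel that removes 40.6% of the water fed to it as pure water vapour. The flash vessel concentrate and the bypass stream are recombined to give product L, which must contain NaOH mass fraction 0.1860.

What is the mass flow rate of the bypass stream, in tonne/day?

All 2300×0.150 = 345 tonne/day of NaOH reaches L, so L = 345/0.186 = 1854.8 tonne/day and vapour = 445.16 tonne/day.
The evaporator receives (1−α)·2300 of feed at 0.850 water and removes 0.406 of that water:
0.406×0.850×(1−α)×2300 = 445.16
(1−α) = 445.16/793.73 = 0.5608;  α = 0.4392.
Bypass flow = 0.4392×2300 = 1010.1 tonne/day.

1010 tonne/day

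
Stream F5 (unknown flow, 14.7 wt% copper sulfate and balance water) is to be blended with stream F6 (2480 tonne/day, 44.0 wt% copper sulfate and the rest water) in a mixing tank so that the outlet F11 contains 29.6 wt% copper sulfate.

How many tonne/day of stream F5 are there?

Let F5 be the unknown flow. Total out = 2480 + F5.
copper sulfate balance: 1091.2 + 0.147·F5 = 0.296·(2480 + F5)
(0.147 − 0.296)·F5 = 0.296×2480 − 1091.2 = -357.12
F5 = -357.12 / -0.149 = 2396.8 tonne/day

2397 tonne/day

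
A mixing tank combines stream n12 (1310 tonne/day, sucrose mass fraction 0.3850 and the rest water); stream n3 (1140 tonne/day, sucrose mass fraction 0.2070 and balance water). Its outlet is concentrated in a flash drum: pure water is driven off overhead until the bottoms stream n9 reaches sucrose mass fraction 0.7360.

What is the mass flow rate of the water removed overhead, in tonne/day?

1444 tonne/day

sucrose entering = 1310×0.385 + 1140×0.207 = 740.33 tonne/day.
All sucrose reports to n9, so n9 = 740.33/0.736 = 1005.9 tonne/day.
Total feed = 2450 tonne/day; overhead = 2450 − 1005.9 = 1444.1 tonne/day.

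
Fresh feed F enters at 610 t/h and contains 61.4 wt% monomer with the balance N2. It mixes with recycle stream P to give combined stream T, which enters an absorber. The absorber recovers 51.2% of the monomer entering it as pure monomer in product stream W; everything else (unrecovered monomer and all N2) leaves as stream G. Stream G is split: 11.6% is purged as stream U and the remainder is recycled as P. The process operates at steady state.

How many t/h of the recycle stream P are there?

2079 t/h

N2 enters only via F and leaves only via the purge: 610×0.386 = 0.116×(N2 in G), and the absorber passes all N2, so N2 in T = N2 in G = 2029.8 t/h.
monomer in T: m_A = 610×0.614 + (1−0.116)·(1−0.512)·m_A, so m_A = 374.54/0.5686 = 658.7 t/h.
G = (1−0.512)×658.7 + 2029.8 = 2351.3 t/h.
Recycle P = (1−0.116)×2351.3 = 2078.5 t/h.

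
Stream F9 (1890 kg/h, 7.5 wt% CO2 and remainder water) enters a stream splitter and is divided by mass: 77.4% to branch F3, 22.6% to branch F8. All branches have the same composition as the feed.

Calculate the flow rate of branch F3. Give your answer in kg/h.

1463 kg/h

Branch F3 flow = 0.774×1890 = 1462.9 kg/h.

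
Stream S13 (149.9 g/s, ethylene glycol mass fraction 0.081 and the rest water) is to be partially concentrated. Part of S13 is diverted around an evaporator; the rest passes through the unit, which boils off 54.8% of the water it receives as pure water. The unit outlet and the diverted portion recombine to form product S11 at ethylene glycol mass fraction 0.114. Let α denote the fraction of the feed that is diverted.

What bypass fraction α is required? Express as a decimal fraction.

All 149.9×0.081 = 12.142 g/s of ethylene glycol reaches S11, so S11 = 12.142/0.114 = 106.51 g/s and vapour = 43.392 g/s.
The evaporator receives (1−α)·149.9 of feed at 0.919 water and removes 0.548 of that water:
0.548×0.919×(1−α)×149.9 = 43.392
(1−α) = 43.392/75.491 = 0.5748;  α = 0.4252.

0.425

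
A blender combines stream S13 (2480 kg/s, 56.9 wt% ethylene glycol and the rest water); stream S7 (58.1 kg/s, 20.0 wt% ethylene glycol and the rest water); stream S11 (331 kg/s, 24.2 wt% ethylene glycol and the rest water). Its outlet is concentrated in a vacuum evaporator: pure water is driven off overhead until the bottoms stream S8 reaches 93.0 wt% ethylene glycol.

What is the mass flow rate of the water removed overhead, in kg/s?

ethylene glycol entering = 2480×0.569 + 58.1×0.200 + 331×0.242 = 1502.8 kg/s.
All ethylene glycol reports to S8, so S8 = 1502.8/0.930 = 1616 kg/s.
Total feed = 2869.1 kg/s; overhead = 2869.1 − 1616 = 1253.1 kg/s.

1253 kg/s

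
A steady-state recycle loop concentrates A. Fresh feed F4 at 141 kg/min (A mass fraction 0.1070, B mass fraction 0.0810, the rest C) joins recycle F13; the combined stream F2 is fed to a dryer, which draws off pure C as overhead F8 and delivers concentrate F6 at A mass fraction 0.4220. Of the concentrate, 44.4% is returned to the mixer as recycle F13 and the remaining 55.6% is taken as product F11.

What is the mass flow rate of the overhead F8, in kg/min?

105.2 kg/min

Overall A balance (none leaves overhead): A in fresh feed = A in product, i.e. 141×0.107 = (1−0.444)·F6·0.422.
F6 = 15.087/(0.422×0.556) = 64.301 kg/min.
Recycle F13 = 0.444×64.301 = 28.55 kg/min.
Combined feed F2 = 141 + 28.55 = 169.55 kg/min.
Overhead F8 = F2 − F6 = 169.55 − 64.301 = 105.25 kg/min.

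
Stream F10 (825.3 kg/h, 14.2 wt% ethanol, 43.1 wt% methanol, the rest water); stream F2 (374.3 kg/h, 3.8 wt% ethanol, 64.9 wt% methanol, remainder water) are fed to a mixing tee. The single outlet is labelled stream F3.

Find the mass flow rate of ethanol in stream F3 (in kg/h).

ethanol out = ethanol in = 825.3×0.142 + 374.3×0.038 = 131.42 kg/h.

131.4 kg/h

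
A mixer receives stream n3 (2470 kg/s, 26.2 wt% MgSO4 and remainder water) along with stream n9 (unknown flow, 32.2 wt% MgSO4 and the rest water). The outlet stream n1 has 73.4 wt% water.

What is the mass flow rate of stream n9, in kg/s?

176.4 kg/s

Let n9 be the unknown flow. Total out = 2470 + n9.
water balance: 1822.9 + 0.678·n9 = 0.734·(2470 + n9)
(0.678 − 0.734)·n9 = 0.734×2470 − 1822.9 = -9.88
n9 = -9.88 / -0.056 = 176.43 kg/s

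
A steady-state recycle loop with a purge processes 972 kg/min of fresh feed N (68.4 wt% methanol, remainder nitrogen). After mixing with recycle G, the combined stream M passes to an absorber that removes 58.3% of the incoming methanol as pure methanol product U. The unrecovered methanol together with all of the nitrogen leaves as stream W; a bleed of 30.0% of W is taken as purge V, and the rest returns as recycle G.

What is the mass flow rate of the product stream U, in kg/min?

547.4 kg/min

methanol in M: m_A = 972×0.684 + (1−0.300)·(1−0.583)·m_A, so m_A = 664.85/0.7081 = 938.92 kg/min.
Product U = 0.583×938.92 = 547.39 kg/min.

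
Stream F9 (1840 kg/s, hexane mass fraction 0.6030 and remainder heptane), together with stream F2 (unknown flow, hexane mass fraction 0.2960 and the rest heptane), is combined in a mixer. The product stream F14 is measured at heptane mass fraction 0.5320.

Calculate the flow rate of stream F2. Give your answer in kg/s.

Let F2 be the unknown flow. Total out = 1840 + F2.
heptane balance: 730.48 + 0.704·F2 = 0.532·(1840 + F2)
(0.704 − 0.532)·F2 = 0.532×1840 − 730.48 = 248.4
F2 = 248.4 / 0.172 = 1444.2 kg/s

1444 kg/s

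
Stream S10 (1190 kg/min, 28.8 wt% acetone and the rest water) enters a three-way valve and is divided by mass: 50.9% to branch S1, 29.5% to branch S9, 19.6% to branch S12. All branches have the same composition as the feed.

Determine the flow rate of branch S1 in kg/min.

605.7 kg/min

Branch S1 flow = 0.509×1190 = 605.71 kg/min.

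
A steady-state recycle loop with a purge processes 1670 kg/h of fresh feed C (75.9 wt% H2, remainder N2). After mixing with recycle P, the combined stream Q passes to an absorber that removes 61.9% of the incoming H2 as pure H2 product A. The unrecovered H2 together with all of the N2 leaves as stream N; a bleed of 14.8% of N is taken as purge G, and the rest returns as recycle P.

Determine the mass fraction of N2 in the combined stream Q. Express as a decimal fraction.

N2 enters only via C and leaves only via the purge: 1670×0.241 = 0.148×(N2 in N), and the absorber passes all N2, so N2 in Q = N2 in N = 2719.4 kg/h.
H2 in Q: m_A = 1670×0.759 + (1−0.148)·(1−0.619)·m_A, so m_A = 1267.5/0.6754 = 1876.7 kg/h.
Q = 1876.7 + 2719.4 = 4596.1 kg/h.
N2 fraction in Q = 2719.4/4596.1 = 0.5917.

0.5917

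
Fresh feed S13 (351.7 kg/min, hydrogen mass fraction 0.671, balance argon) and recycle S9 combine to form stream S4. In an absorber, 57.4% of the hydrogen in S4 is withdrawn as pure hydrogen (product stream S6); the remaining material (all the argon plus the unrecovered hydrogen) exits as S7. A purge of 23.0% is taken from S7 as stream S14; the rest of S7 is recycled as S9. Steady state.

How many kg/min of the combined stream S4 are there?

argon enters only via S13 and leaves only via the purge: 351.7×0.329 = 0.230×(argon in S7), and the absorber passes all argon, so argon in S4 = argon in S7 = 503.08 kg/min.
hydrogen in S4: m_A = 351.7×0.671 + (1−0.230)·(1−0.574)·m_A, so m_A = 235.99/0.6720 = 351.19 kg/min.
S4 = 351.19 + 503.08 = 854.27 kg/min.

854.3 kg/min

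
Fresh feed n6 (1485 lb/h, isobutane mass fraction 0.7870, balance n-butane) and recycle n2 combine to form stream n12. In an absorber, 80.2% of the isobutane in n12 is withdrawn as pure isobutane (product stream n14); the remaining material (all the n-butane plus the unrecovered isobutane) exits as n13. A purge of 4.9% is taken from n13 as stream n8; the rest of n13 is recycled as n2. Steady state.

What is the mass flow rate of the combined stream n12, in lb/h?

7895 lb/h

n-butane enters only via n6 and leaves only via the purge: 1485×0.213 = 0.049×(n-butane in n13), and the absorber passes all n-butane, so n-butane in n12 = n-butane in n13 = 6455.2 lb/h.
isobutane in n12: m_A = 1485×0.787 + (1−0.049)·(1−0.802)·m_A, so m_A = 1168.7/0.8117 = 1439.8 lb/h.
n12 = 1439.8 + 6455.2 = 7895 lb/h.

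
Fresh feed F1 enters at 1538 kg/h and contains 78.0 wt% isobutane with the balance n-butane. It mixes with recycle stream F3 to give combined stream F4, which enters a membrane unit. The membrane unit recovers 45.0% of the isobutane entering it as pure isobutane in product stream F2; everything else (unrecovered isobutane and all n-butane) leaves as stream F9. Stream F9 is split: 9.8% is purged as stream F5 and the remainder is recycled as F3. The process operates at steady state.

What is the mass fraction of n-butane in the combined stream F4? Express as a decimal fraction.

0.592

n-butane enters only via F1 and leaves only via the purge: 1538×0.220 = 0.098×(n-butane in F9), and the membrane unit passes all n-butane, so n-butane in F4 = n-butane in F9 = 3452.7 kg/h.
isobutane in F4: m_A = 1538×0.780 + (1−0.098)·(1−0.450)·m_A, so m_A = 1199.6/0.5039 = 2380.7 kg/h.
F4 = 2380.7 + 3452.7 = 5833.4 kg/h.
n-butane fraction in F4 = 3452.7/5833.4 = 0.592.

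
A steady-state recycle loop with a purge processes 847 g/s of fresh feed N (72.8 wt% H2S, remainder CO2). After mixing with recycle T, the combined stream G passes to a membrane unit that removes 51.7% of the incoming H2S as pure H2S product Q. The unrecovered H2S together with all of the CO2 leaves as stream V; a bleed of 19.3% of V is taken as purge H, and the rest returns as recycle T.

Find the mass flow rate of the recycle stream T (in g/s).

CO2 enters only via N and leaves only via the purge: 847×0.272 = 0.193×(CO2 in V), and the membrane unit passes all CO2, so CO2 in G = CO2 in V = 1193.7 g/s.
H2S in G: m_A = 847×0.728 + (1−0.193)·(1−0.517)·m_A, so m_A = 616.62/0.6102 = 1010.5 g/s.
V = (1−0.517)×1010.5 + 1193.7 = 1681.8 g/s.
Recycle T = (1−0.193)×1681.8 = 1357.2 g/s.

1357 g/s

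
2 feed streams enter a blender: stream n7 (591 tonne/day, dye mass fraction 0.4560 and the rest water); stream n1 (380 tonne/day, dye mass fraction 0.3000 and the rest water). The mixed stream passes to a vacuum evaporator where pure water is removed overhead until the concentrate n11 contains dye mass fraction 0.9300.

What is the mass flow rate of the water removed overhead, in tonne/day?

dye entering = 591×0.456 + 380×0.300 = 383.5 tonne/day.
All dye reports to n11, so n11 = 383.5/0.930 = 412.36 tonne/day.
Total feed = 971 tonne/day; overhead = 971 − 412.36 = 558.64 tonne/day.

558.6 tonne/day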